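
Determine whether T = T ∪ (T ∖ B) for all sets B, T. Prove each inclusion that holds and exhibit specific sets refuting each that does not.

Both inclusions hold.

(⟹) Let x ∈ T. Then either x ∈ T and x ∉ B; or x ∈ B ∩ T. In each case x ∈ T ∪ (T ∖ B), so T ⊆ T ∪ (T ∖ B).

(⟸) Let x ∈ T ∪ (T ∖ B). Then either x ∈ T and x ∉ B; or x ∈ B ∩ T. In each case x ∈ T, so T ∪ (T ∖ B) ⊆ T.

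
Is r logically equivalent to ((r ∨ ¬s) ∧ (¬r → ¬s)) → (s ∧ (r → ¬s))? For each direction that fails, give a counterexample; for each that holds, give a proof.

(⇒) fails and (⇐) fails.

(→) This fails. Under r = T, s = F, the left side is true but the right side is false.

(←) This fails. Under r = F, s = T, the left side is false but the right side is true.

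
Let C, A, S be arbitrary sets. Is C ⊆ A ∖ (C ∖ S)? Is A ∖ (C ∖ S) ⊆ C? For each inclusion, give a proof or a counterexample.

Forward inclusion. This inclusion fails. Take C = {1}, A = ∅, S = ∅; then 1 ∈ C but 1 ∉ A ∖ (C ∖ S).

Reverse inclusion. This inclusion fails. Take C = ∅, A = {1}, S = ∅; then 1 ∈ A ∖ (C ∖ S) but 1 ∉ C.

Both inclusions fail.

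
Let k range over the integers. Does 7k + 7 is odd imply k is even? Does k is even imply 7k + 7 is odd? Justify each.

Both implications hold.

[⇒] Suppose 7k + 7 is odd. Since 7 is odd, 7k and k have the same parity, so 7k + 7 ≡ k + 7 (mod 2). As 7 is odd, 7k + 7 is odd exactly when k is even. Thus k is even.

[⇐] Conversely, suppose k is even; write k = 2j. Then 7k + 7 = 7·(2j) + 7 = 2·7j + 7, which is odd.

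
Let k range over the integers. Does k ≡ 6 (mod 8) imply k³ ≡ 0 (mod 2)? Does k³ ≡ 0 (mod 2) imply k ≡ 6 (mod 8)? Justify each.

(⇐) This fails: take k = 0. Then 0³ = 0 ≡ 0 (mod 2), yet 0 ≡ 0 (mod 8), not 6.

(⇒) Suppose k ≡ 6 (mod 8). Then k³ ≡ 6³ = 216 (mod 8), and since 2 ∣ 8, also k³ ≡ 0 (mod 2).

Only the forward implication holds.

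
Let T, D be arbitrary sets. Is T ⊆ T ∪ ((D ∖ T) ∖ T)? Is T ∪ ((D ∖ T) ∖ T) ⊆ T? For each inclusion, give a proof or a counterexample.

(⟹) Let x ∈ T. Then either x ∈ T and x ∉ D; or x ∈ T ∩ D. In each case x ∈ T ∪ ((D ∖ T) ∖ T), so T ⊆ T ∪ ((D ∖ T) ∖ T).

(⟸) This inclusion fails. Take T = ∅, D = {1}; then 1 ∈ T ∪ ((D ∖ T) ∖ T) but 1 ∉ T.

Only the forward inclusion holds.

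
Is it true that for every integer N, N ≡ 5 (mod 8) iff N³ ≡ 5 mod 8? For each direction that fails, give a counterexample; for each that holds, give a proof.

Forward direction. Suppose N ≡ 5 (mod 8). Write N = 8j + 5. Then (8j + 5)³ = 512j³ + 960j² + 600j + 125 = 8(64j³ + 120j² + 75j + 15) + 5, so N³ ≡ 5 (mod 8).

Converse. Suppose N³ ≡ 5 (mod 8). The only residue r in {0, …, 7} with r³ ≡ 5 (mod 8) is r = 5, so N ≡ 5 (mod 8).

The biconditional holds.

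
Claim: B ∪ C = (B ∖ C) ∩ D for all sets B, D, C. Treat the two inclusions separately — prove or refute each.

(⊆) fails; (⊇) holds.

Forward inclusion. This inclusion fails. Take B = {1}, D = ∅, C = ∅; then 1 ∈ B ∪ C but 1 ∉ (B ∖ C) ∩ D.

Reverse inclusion. Let x ∈ (B ∖ C) ∩ D. Then x ∈ B ∩ D and x ∉ C, from which x ∈ B ∪ C.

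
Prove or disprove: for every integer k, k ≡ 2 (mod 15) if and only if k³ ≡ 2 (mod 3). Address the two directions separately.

Only the forward direction holds.

(⇒) Suppose k ≡ 2 (mod 15). Then k³ ≡ 2³ = 8 (mod 15), and since 3 ∣ 15, also k³ ≡ 2 (mod 3).

(⇐) This fails: take k = 5. Then 5³ = 125 ≡ 2 (mod 3), yet 5 ≡ 5 (mod 15), not 2.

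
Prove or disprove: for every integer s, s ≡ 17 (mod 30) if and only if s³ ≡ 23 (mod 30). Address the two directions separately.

The biconditional holds.

(⇐) Suppose s³ ≡ 23 (mod 30). The only residue r in {0, …, 29} with r³ ≡ 23 (mod 30) is r = 17, so s ≡ 17 (mod 30).

(⇒) Suppose s ≡ 17 (mod 30). Write s = 30j + 17. Then (30j + 17)³ = 27000j³ + 45900j² + 26010j + 4913 = 30(900j³ + 1530j² + 867j + 163) + 23, so s³ ≡ 23 (mod 30).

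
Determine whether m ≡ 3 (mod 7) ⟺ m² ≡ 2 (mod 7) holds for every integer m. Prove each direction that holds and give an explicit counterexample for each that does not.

Only the forward direction holds.

(⇒) Suppose m ≡ 3 (mod 7). Write m = 7j + 3. Then (7j + 3)² = 49j² + 42j + 9 = 7(7j² + 6j + 1) + 2, so m² ≡ 2 (mod 7).

(⇐) This fails: take m = 4. Then 4² = 16 ≡ 2 (mod 7), yet 4 ≡ 4 (mod 7), not 3.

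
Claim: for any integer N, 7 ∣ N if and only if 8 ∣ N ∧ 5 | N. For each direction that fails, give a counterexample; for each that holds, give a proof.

(⇒) fails and (⇐) fails.

(⇒) This fails: take N = 7. Certainly 7 ∣ 7, but 8 ∤ 7.

(⇐) This fails: take N = 40. Both 8 ∣ 40 and 5 ∣ 40, yet 40 is not a multiple of 7 (since 40 = 5·7 + 5), so 7 ∤ 40.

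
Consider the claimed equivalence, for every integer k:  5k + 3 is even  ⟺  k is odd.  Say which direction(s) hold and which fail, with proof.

[⇒] Suppose 5k + 3 is even. Since 5 is odd, 5k and k have the same parity, so 5k + 3 ≡ k + 3 (mod 2). As 3 is odd, 5k + 3 is even exactly when k is odd. Thus k is odd.

[⇐] Conversely, suppose k is odd; write k = 2j + 1. Then 5k + 3 = 5·(2j + 1) + 3 = 2·5j + 8, which is even.

Both directions hold; the statement is true.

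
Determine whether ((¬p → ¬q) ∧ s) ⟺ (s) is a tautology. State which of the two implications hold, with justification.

[⇒] Assume the antecedent. If q is true, the antecedent forces (q = T, s = T, p = T), and s holds there. If q is false, the antecedent forces (q = F, s = T, p = F) or (q = F, s = T, p = T), and s holds there. Either way s holds.

[⇐] This fails. Under q = T, s = T, p = F, the left side is false but the right side is true.

Only the forward implication holds.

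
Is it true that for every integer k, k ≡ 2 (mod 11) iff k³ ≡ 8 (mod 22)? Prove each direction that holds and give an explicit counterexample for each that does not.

(→) This fails: take k = 13. Then 13 ≡ 2 (mod 11), but 13³ = 2197 ≡ 19 (mod 22), not 8.

(←) Conversely, the residues r modulo 22 with r³ ≡ 8 (mod 22) are exactly {2}, and each is ≡ 2 (mod 11).

(⇒) fails; (⇐) holds.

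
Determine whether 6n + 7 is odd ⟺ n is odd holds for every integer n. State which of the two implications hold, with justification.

Not equivalent: only (⇐) holds.

[⇒] This fails: take n = 6. Then 6n + 7 = 43, which is odd, yet n = 6 is even, not odd.

[⇐] Suppose n is odd. Since 6 is even, 6n is even for every n, so 6n + 7 has the same parity as 7, which is odd. Hence 6n + 7 is odd.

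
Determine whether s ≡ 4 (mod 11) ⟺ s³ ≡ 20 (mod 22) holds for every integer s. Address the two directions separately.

Not equivalent: only (⇐) holds.

(⟹) This fails: take s = 15. Then 15 ≡ 4 (mod 11), but 15³ = 3375 ≡ 9 (mod 22), not 20.

(⟸) Conversely, the residues r modulo 22 with r³ ≡ 20 (mod 22) are exactly {4}, and each is ≡ 4 (mod 11).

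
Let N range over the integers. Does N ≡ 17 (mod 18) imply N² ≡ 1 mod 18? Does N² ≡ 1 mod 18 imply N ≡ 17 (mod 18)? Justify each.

Only the forward implication holds.

Forward direction. Suppose N ≡ 17 (mod 18). Write N = 18j + 17. Then (18j + 17)² = 324j² + 612j + 289 = 18(18j² + 34j + 16) + 1, so N² ≡ 1 (mod 18).

Converse. This fails: take N = 1. Then 1² = 1 ≡ 1 (mod 18), yet 1 ≡ 1 (mod 18), not 17.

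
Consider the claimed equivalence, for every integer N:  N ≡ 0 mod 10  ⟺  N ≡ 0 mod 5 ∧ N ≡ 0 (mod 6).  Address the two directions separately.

Not equivalent: only (⇐) holds.

(⟹) This fails: N = 10 gives 10 ≡ 0 (mod 10) but 10 ≡ 4 (mod 6), so the conjunction on the right does not hold.

(⟸) Conversely, if N ≡ 0 (mod 5) and N ≡ 0 (mod 6), then by the Chinese remainder theorem N ≡ 0 (mod 30). Since 0 ≡ 0 (mod 10) and 10 ∣ 30, we get N ≡ 0 (mod 10).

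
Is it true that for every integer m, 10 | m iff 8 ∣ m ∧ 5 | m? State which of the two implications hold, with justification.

Only the reverse direction holds.

[⇒] This fails: take m = 10. Certainly 10 ∣ 10, but 8 ∤ 10.

[⇐] Suppose 8 ∣ m and 5 ∣ m. Any common multiple of 8 and 5 is a multiple of their lcm; here gcd(8, 5) = 1, so lcm(8, 5) = 8·5 = 40, so 40 ∣ m. Since 10 ∣ 40, it follows that 10 ∣ m.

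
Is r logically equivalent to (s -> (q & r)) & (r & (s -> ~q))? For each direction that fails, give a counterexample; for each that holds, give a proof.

(⟹) This fails. Under s = T, r = T, q = F, the left side is true but the right side is false.

(⟸) Assume the antecedent. If s is true, the antecedent cannot hold. If s is false, the antecedent forces (s = F, r = T, q = F) or (s = F, r = T, q = T), and r holds there. Either way r holds.

The forward direction fails; the converse holds.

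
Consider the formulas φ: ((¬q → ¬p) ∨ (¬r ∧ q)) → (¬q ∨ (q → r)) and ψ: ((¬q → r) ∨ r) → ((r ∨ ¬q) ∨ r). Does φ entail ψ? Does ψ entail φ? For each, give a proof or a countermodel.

(⇒) Assume the antecedent. If r is true, the consequent reduces to true regardless of the other variables. If r is false, the antecedent forces (r = F, p = F, q = F) or (r = F, p = T, q = F), and the consequent holds there. Either way the consequent holds.

(⇐) Assume the antecedent. If r is true, the consequent reduces to true regardless of the other variables. If r is false, the antecedent forces (r = F, p = F, q = F) or (r = F, p = T, q = F), and the consequent holds there. Either way the consequent holds.

Both implications hold.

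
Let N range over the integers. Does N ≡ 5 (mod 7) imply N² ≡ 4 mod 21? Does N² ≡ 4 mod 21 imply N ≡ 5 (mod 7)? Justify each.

(⇒) This fails: take N = 12. Then 12 ≡ 5 (mod 7), but 12² = 144 ≡ 18 (mod 21), not 4.

(⇐) This fails: take N = 2. Then 2² = 4 ≡ 4 (mod 21), yet 2 ≡ 2 (mod 7), not 5.

Neither direction holds.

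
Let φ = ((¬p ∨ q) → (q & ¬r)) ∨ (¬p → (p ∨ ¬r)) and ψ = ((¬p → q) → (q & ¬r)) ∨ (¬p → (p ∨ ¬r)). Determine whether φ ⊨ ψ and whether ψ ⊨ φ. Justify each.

Not equivalent: only (⇒) holds.

(⟸) This fails. Under p = F, q = F, r = T, the left side is false but the right side is true.

(⟹) Assume the antecedent. If p is true, the consequent reduces to true regardless of the other variables. If p is false, the antecedent forces (p = F, q = F, r = F) or (p = F, q = T, r = F), and the consequent holds there. Either way the consequent holds.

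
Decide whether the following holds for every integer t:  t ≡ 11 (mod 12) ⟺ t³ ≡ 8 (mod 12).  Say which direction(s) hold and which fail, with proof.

[⇒] This fails: take t = 11. Then 11 ≡ 11 (mod 12), but 11³ = 1331 ≡ 11 (mod 12), not 8.

[⇐] This fails: take t = 2. Then 2³ = 8 ≡ 8 (mod 12), yet 2 ≡ 2 (mod 12), not 11.

(⇒) fails and (⇐) fails.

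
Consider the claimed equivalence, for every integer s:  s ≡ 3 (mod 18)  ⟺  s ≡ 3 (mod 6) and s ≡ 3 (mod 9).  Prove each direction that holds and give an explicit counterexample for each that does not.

(←) If s ≡ 3 (mod 6) and s ≡ 3 (mod 9), then by the Chinese remainder theorem s ≡ 3 (mod 18). This is exactly s ≡ 3 (mod 18).

(→) Suppose s ≡ 3 (mod 18); write s = 18j + 3. Since 6 ∣ 18, reducing mod 6 gives s ≡ 3 (mod 6); since 9 ∣ 18, reducing mod 9 gives s ≡ 3 (mod 9).

Both directions hold.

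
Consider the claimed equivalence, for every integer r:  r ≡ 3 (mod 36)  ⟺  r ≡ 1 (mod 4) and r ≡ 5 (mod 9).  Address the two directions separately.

Neither implication holds.

(→) This fails: r = 3 gives 3 ≡ 3 (mod 36) but 3 ≡ 3 (mod 4), so the conjunction on the right does not hold.

(←) This fails: r = 5 satisfies both congruences on the right (5 ≡ 1 mod 4 and 5 ≡ 5 mod 9) yet 5 ≡ 5 (mod 36), not 3.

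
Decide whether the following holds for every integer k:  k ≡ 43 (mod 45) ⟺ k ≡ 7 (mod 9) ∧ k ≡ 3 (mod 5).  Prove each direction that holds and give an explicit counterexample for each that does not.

(→) Suppose k ≡ 43 (mod 45); write k = 45j + 43. Since 9 ∣ 45, reducing mod 9 gives k ≡ 43 ≡ 7 (mod 9); since 5 ∣ 45, reducing mod 5 gives k ≡ 43 ≡ 3 (mod 5).

(←) Conversely, if k ≡ 7 (mod 9) and k ≡ 3 (mod 5), then by the Chinese remainder theorem k ≡ 43 (mod 45). This is exactly k ≡ 43 (mod 45).

Equivalent; both directions hold.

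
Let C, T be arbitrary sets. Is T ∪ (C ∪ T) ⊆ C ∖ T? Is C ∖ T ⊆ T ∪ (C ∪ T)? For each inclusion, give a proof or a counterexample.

(⊆) fails; (⊇) holds.

(⊆) This inclusion fails. Take C = ∅, T = {1}; then 1 ∈ T ∪ (C ∪ T) but 1 ∉ C ∖ T.

(⊇) Let x ∈ C ∖ T. Then x ∈ C and x ∉ T, from which x ∈ T ∪ (C ∪ T).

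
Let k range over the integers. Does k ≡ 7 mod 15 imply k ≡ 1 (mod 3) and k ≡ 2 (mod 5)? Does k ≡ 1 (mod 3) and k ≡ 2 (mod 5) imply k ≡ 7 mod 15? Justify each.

(⟹) Suppose k ≡ 7 (mod 15); write k = 15j + 7. Since 3 ∣ 15, reducing mod 3 gives k ≡ 7 ≡ 1 (mod 3); since 5 ∣ 15, reducing mod 5 gives k ≡ 7 ≡ 2 (mod 5).

(⟸) Conversely, if k ≡ 1 (mod 3) and k ≡ 2 (mod 5), then by the Chinese remainder theorem k ≡ 7 (mod 15). This is exactly k ≡ 7 (mod 15).

The biconditional holds.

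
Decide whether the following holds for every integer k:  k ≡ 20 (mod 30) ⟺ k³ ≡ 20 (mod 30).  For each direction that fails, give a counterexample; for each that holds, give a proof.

Both directions hold; the statement is true.

(←) Suppose k³ ≡ 20 (mod 30). The only residue r in {0, …, 29} with r³ ≡ 20 (mod 30) is r = 20, so k ≡ 20 (mod 30).

(→) Suppose k ≡ 20 (mod 30). Write k = 30j + 20. Then (30j + 20)³ = 27000j³ + 54000j² + 36000j + 8000 = 30(900j³ + 1800j² + 1200j + 266) + 20, so k³ ≡ 20 (mod 30).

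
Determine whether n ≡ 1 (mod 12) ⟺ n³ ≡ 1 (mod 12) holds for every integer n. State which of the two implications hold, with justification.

Both directions hold; the statement is true.

(⇐) Suppose n³ ≡ 1 (mod 12). The only residue r in {0, …, 11} with r³ ≡ 1 (mod 12) is r = 1, so n ≡ 1 (mod 12).

(⇒) Suppose n ≡ 1 (mod 12). Write n = 12j + 1. Then (12j + 1)³ = 1728j³ + 432j² + 36j + 1 = 12(144j³ + 36j² + 3j) + 1, so n³ ≡ 1 (mod 12).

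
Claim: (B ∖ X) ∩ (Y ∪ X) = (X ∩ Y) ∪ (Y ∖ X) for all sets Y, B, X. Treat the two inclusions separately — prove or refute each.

Only the forward inclusion holds.

Reverse inclusion. This inclusion fails. Take Y = {1}, B = ∅, X = ∅; then 1 ∈ (X ∩ Y) ∪ (Y ∖ X) but 1 ∉ (B ∖ X) ∩ (Y ∪ X).

Forward inclusion. Let x ∈ (B ∖ X) ∩ (Y ∪ X). Then x ∈ Y ∩ B and x ∉ X, from which x ∈ (X ∩ Y) ∪ (Y ∖ X).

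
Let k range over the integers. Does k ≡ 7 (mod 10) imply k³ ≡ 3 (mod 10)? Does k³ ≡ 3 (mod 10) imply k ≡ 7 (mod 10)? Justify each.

The biconditional holds.

(⟹) Suppose k ≡ 7 (mod 10). Write k = 10j + 7. Then (10j + 7)³ = 1000j³ + 2100j² + 1470j + 343 = 10(100j³ + 210j² + 147j + 34) + 3, so k³ ≡ 3 (mod 10).

(⟸) For the converse, argue contrapositively. If k ≢ 7 (mod 10), then k is congruent to one of 0, 1, 2, 3, 4, 5, 6, 8, 9 modulo 10, and these give k³ ≡ 0, 1, 8, 7, 4, 5, 6, 2, 9 respectively — never 3.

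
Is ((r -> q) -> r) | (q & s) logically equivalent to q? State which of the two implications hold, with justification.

Both directions fail.

[⇒] This fails. Under r = T, s = F, q = F, the left side is true but the right side is false.

[⇐] This fails. Under r = F, s = F, q = T, the left side is false but the right side is true.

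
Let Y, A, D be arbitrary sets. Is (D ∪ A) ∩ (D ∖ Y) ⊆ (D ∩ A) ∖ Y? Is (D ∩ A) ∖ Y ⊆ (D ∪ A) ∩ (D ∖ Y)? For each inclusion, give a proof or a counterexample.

Forward inclusion. This inclusion fails. Take Y = ∅, A = ∅, D = {1}; then 1 ∈ (D ∪ A) ∩ (D ∖ Y) but 1 ∉ (D ∩ A) ∖ Y.

Reverse inclusion. Let x ∈ (D ∩ A) ∖ Y. Then x ∈ A ∩ D and x ∉ Y, from which x ∈ (D ∪ A) ∩ (D ∖ Y).

Only the reverse inclusion holds.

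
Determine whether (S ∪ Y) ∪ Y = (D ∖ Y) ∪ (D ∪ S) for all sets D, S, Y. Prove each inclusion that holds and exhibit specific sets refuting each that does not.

(⟹) This inclusion fails. Take D = ∅, S = ∅, Y = {1}; then 1 ∈ (S ∪ Y) ∪ Y but 1 ∉ (D ∖ Y) ∪ (D ∪ S).

(⟸) This inclusion fails. Take D = {1}, S = ∅, Y = ∅; then 1 ∈ (D ∖ Y) ∪ (D ∪ S) but 1 ∉ (S ∪ Y) ∪ Y.

Neither inclusion holds.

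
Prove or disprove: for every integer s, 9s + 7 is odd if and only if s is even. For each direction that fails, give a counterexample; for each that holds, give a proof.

(⟸) Suppose s is even; write s = 2j. Then 9s + 7 = 9·(2j) + 7 = 2·9j + 7, which is odd.

(⟹) Suppose 9s + 7 is odd. Since 9 is odd, 9s and s have the same parity, so 9s + 7 ≡ s + 7 (mod 2). As 7 is odd, 9s + 7 is odd exactly when s is even. Thus s is even.

Both implications hold.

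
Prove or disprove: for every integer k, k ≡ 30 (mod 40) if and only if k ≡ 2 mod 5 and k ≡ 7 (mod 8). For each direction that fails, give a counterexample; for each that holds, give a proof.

(⇒) fails and (⇐) fails.

Forward direction. This fails: k = 30 gives 30 ≡ 30 (mod 40) but 30 ≡ 0 (mod 5), so the conjunction on the right does not hold.

Converse. This fails: k = 7 satisfies both congruences on the right (7 ≡ 2 mod 5 and 7 ≡ 7 mod 8) yet 7 ≡ 7 (mod 40), not 30.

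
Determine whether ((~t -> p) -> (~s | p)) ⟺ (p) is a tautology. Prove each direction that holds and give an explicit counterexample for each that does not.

Converse. Assume the antecedent. If t is true, the antecedent forces (t = T, p = T, s = F) or (t = T, p = T, s = T), and (~t -> p) -> (~s | p) holds there. If t is false, (~t -> p) -> (~s | p) reduces to true regardless of the other variables. Either way (~t -> p) -> (~s | p) holds.

Forward direction. This fails. Under t = F, p = F, s = F, the left side is true but the right side is false.

The forward direction fails; the converse holds.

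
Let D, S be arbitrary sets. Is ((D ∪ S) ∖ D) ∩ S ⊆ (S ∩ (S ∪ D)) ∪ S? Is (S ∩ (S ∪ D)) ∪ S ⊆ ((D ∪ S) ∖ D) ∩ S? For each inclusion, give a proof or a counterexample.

The sets are not equal: only the forward inclusion holds.

(⟹) Let x ∈ ((D ∪ S) ∖ D) ∩ S. Then x ∈ S and x ∉ D, from which x ∈ (S ∩ (S ∪ D)) ∪ S.

(⟸) This inclusion fails. Take D = {1}, S = {1}; then 1 ∈ (S ∩ (S ∪ D)) ∪ S but 1 ∉ ((D ∪ S) ∖ D) ∩ S.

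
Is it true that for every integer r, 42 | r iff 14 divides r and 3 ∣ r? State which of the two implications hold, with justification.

Forward direction. If 42 ∣ r, write r = 42q. Since 42 = 3·14, r = 14·(3q), so 14 ∣ r; and since 42 = 14·3, r = 3·(14q), so 3 ∣ r.

Converse. Suppose 14 ∣ r and 3 ∣ r. Any common multiple of 14 and 3 is a multiple of their lcm; here gcd(14, 3) = 1, so lcm(14, 3) = 14·3 = 42, so 42 ∣ r.

Both directions hold; the statement is true.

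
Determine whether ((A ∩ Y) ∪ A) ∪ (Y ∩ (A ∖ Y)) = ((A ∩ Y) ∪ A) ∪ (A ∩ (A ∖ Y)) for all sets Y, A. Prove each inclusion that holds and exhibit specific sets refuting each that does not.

The two sets are equal.

(⊆) Let x ∈ ((A ∩ Y) ∪ A) ∪ (Y ∩ (A ∖ Y)). Then either x ∈ A and x ∉ Y; or x ∈ Y ∩ A. In each case x ∈ ((A ∩ Y) ∪ A) ∪ (A ∩ (A ∖ Y)), so ((A ∩ Y) ∪ A) ∪ (Y ∩ (A ∖ Y)) ⊆ ((A ∩ Y) ∪ A) ∪ (A ∩ (A ∖ Y)).

(⊇) Let x ∈ ((A ∩ Y) ∪ A) ∪ (A ∩ (A ∖ Y)). Then either x ∈ A and x ∉ Y; or x ∈ Y ∩ A. In each case x ∈ ((A ∩ Y) ∪ A) ∪ (Y ∩ (A ∖ Y)), so ((A ∩ Y) ∪ A) ∪ (A ∩ (A ∖ Y)) ⊆ ((A ∩ Y) ∪ A) ∪ (Y ∩ (A ∖ Y)).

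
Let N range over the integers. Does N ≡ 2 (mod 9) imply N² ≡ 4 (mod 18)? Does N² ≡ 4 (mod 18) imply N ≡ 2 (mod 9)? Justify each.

(→) This fails: take N = 11. Then 11 ≡ 2 (mod 9), but 11² = 121 ≡ 13 (mod 18), not 4.

(←) This fails: take N = 16. Then 16² = 256 ≡ 4 (mod 18), yet 16 ≡ 7 (mod 9), not 2.

Both directions fail.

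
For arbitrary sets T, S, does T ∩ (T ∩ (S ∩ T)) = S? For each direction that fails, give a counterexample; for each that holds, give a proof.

(⟹) Let x ∈ T ∩ (T ∩ (S ∩ T)). Then x ∈ T ∩ S, from which x ∈ S.

(⟸) This inclusion fails. Take T = ∅, S = {1}; then 1 ∈ S but 1 ∉ T ∩ (T ∩ (S ∩ T)).

Only the forward inclusion holds.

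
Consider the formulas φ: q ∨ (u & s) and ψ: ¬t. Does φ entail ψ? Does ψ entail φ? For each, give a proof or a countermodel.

(⇒) fails and (⇐) fails.

(⇒) This fails. Under s = F, q = T, t = T, u = F, the left side is true but the right side is false.

(⇐) This fails. Under s = F, q = F, t = F, u = F, the left side is false but the right side is true.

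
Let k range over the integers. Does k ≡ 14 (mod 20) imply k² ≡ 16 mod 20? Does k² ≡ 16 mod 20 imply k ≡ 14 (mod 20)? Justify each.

[⇐] This fails: take k = 4. Then 4² = 16 ≡ 16 (mod 20), yet 4 ≡ 4 (mod 20), not 14.

[⇒] Suppose k ≡ 14 (mod 20). Write k = 20j + 14. Then (20j + 14)² = 400j² + 560j + 196 = 20(20j² + 28j + 9) + 16, so k² ≡ 16 (mod 20).

Not equivalent: only (⇒) holds.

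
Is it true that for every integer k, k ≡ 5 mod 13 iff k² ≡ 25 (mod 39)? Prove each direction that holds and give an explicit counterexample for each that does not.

Neither implication holds.

(→) This fails: take k = 18. Then 18 ≡ 5 (mod 13), but 18² = 324 ≡ 12 (mod 39), not 25.

(←) This fails: take k = 8. Then 8² = 64 ≡ 25 (mod 39), yet 8 ≡ 8 (mod 13), not 5.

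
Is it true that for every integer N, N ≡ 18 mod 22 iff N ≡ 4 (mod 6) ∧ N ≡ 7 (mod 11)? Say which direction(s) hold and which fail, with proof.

[⇒] This fails: N = 18 gives 18 ≡ 18 (mod 22) but 18 ≡ 0 (mod 6), so the conjunction on the right does not hold.

[⇐] Conversely, if N ≡ 4 (mod 6) and N ≡ 7 (mod 11), then by the Chinese remainder theorem N ≡ 40 (mod 66). Since 40 ≡ 18 (mod 22) and 22 ∣ 66, we get N ≡ 18 (mod 22).

Not equivalent: only (⇐) holds.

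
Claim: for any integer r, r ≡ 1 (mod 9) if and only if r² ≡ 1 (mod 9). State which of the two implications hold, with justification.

[⇒] Suppose r ≡ 1 (mod 9). Write r = 9j + 1. Then (9j + 1)² = 81j² + 18j + 1 = 9(9j² + 2j) + 1, so r² ≡ 1 (mod 9).

[⇐] This fails: take r = 8. Then 8² = 64 ≡ 1 (mod 9), yet 8 ≡ 8 (mod 9), not 1.

Not equivalent: only (⇒) holds.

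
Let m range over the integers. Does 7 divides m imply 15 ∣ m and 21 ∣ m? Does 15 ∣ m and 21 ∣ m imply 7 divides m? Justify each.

(⟸) Suppose 15 ∣ m and 21 ∣ m. Any common multiple of 15 and 21 is a multiple of their lcm; here lcm(15, 21) = 15·21/gcd(15, 21) = 315/3 = 105, so 105 ∣ m. Since 7 ∣ 105, it follows that 7 ∣ m.

(⟹) This fails: take m = 7. Certainly 7 ∣ 7, but 15 ∤ 7.

Not equivalent: only (⇐) holds.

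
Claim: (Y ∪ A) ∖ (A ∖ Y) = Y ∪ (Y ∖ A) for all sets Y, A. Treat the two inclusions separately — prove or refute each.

Both inclusions hold.

(⊆) Let x ∈ (Y ∪ A) ∖ (A ∖ Y). Then either x ∈ Y and x ∉ A; or x ∈ Y ∩ A. In each case x ∈ Y ∪ (Y ∖ A), so (Y ∪ A) ∖ (A ∖ Y) ⊆ Y ∪ (Y ∖ A).

(⊇) Let x ∈ Y ∪ (Y ∖ A). Then either x ∈ Y and x ∉ A; or x ∈ Y ∩ A. In each case x ∈ (Y ∪ A) ∖ (A ∖ Y), so Y ∪ (Y ∖ A) ⊆ (Y ∪ A) ∖ (A ∖ Y).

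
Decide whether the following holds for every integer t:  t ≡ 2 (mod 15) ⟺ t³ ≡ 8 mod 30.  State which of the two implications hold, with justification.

(→) This fails: take t = 17. Then 17 ≡ 2 (mod 15), but 17³ = 4913 ≡ 23 (mod 30), not 8.

(←) Conversely, the residues r modulo 30 with r³ ≡ 8 (mod 30) are exactly {2}, and each is ≡ 2 (mod 15).

(⇒) fails; (⇐) holds.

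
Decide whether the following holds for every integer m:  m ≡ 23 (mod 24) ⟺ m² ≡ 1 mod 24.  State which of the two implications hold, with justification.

(⇒) holds; (⇐) fails.

Forward direction. Suppose m ≡ 23 (mod 24). Write m = 24j + 23. Then (24j + 23)² = 576j² + 1104j + 529 = 24(24j² + 46j + 22) + 1, so m² ≡ 1 (mod 24).

Converse. This fails: take m = 1. Then 1² = 1 ≡ 1 (mod 24), yet 1 ≡ 1 (mod 24), not 23.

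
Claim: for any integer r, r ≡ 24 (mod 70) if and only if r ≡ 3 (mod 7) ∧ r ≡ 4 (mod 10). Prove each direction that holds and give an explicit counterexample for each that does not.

Both directions hold; the statement is true.

(⟸) If r ≡ 3 (mod 7) and r ≡ 4 (mod 10), then by the Chinese remainder theorem r ≡ 24 (mod 70). This is exactly r ≡ 24 (mod 70).

(⟹) Suppose r ≡ 24 (mod 70); write r = 70j + 24. Since 7 ∣ 70, reducing mod 7 gives r ≡ 24 ≡ 3 (mod 7); since 10 ∣ 70, reducing mod 10 gives r ≡ 24 ≡ 4 (mod 10).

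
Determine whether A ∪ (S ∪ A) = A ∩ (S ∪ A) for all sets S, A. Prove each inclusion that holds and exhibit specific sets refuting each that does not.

(⟸) Let x ∈ A ∩ (S ∪ A). Then either x ∈ A and x ∉ S; or x ∈ S ∩ A. In each case x ∈ A ∪ (S ∪ A), so A ∩ (S ∪ A) ⊆ A ∪ (S ∪ A).

(⟹) This inclusion fails. Take S = {1}, A = ∅; then 1 ∈ A ∪ (S ∪ A) but 1 ∉ A ∩ (S ∪ A).

Only the reverse inclusion holds.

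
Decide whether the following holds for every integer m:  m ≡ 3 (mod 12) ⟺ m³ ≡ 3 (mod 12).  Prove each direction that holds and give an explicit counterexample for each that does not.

Both directions hold; the statement is true.

(⟸) For the converse, argue contrapositively. If m ≢ 3 (mod 12), then m is congruent to one of 0, 1, 2, 4, 5, 6, 7, 8, 9, 10, 11 modulo 12, and these give m³ ≡ 0, 1, 8, 4, 5, 0, 7, 8, 9, 4, 11 respectively — never 3.

(⟹) Suppose m ≡ 3 (mod 12). Write m = 12j + 3. Then (12j + 3)³ = 1728j³ + 1296j² + 324j + 27 = 12(144j³ + 108j² + 27j + 2) + 3, so m³ ≡ 3 (mod 12).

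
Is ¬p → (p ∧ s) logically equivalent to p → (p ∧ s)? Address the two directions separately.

Neither implication holds.

[⇒] This fails. Under p = T, s = F, the left side is true but the right side is false.

[⇐] This fails. Under p = F, s = F, the left side is false but the right side is true.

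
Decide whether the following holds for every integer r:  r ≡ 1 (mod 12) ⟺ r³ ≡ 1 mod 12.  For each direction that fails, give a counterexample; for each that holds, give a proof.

Both directions hold.

(→) Suppose r ≡ 1 (mod 12). Write r = 12j + 1. Then (12j + 1)³ = 1728j³ + 432j² + 36j + 1 = 12(144j³ + 36j² + 3j) + 1, so r³ ≡ 1 (mod 12).

(←) For the converse, argue contrapositively. If r ≢ 1 (mod 12), then r is congruent to one of 0, 2, 3, 4, 5, 6, 7, 8, 9, 10, 11 modulo 12, and these give r³ ≡ 0, 8, 3, 4, 5, 0, 7, 8, 9, 4, 11 respectively — never 1.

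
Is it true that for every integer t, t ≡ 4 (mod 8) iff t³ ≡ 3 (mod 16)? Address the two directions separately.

Neither direction holds.

(→) This fails: take t = 4. Then 4 ≡ 4 (mod 8), but 4³ = 64 ≡ 0 (mod 16), not 3.

(←) This fails: take t = 11. Then 11³ = 1331 ≡ 3 (mod 16), yet 11 ≡ 3 (mod 8), not 4.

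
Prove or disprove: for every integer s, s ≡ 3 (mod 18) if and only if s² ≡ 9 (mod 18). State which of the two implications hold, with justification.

(⇒) holds; (⇐) fails.

(←) This fails: take s = 9. Then 9² = 81 ≡ 9 (mod 18), yet 9 ≡ 9 (mod 18), not 3.

(→) Suppose s ≡ 3 (mod 18). Write s = 18j + 3. Then (18j + 3)² = 324j² + 108j + 9 = 18(18j² + 6j) + 9, so s² ≡ 9 (mod 18).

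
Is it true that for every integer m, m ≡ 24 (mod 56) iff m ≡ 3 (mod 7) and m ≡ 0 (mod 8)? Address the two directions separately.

Both directions hold; the statement is true.

Forward direction. Suppose m ≡ 24 (mod 56); write m = 56j + 24. Since 7 ∣ 56, reducing mod 7 gives m ≡ 24 ≡ 3 (mod 7); since 8 ∣ 56, reducing mod 8 gives m ≡ 24 ≡ 0 (mod 8).

Converse. If m ≡ 3 (mod 7) and m ≡ 0 (mod 8), then by the Chinese remainder theorem m ≡ 24 (mod 56). This is exactly m ≡ 24 (mod 56).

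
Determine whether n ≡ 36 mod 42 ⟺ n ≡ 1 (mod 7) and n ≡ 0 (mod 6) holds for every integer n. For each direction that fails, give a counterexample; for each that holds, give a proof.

Equivalent; both directions hold.

(→) Suppose n ≡ 36 (mod 42); write n = 42j + 36. Since 7 ∣ 42, reducing mod 7 gives n ≡ 36 ≡ 1 (mod 7); since 6 ∣ 42, reducing mod 6 gives n ≡ 36 ≡ 0 (mod 6).

(←) Conversely, if n ≡ 1 (mod 7) and n ≡ 0 (mod 6), then by the Chinese remainder theorem n ≡ 36 (mod 42). This is exactly n ≡ 36 (mod 42).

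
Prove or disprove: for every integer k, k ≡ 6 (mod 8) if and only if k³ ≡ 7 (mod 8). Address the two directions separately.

(⟹) This fails: take k = 6. Then 6 ≡ 6 (mod 8), but 6³ = 216 ≡ 0 (mod 8), not 7.

(⟸) This fails: take k = 7. Then 7³ = 343 ≡ 7 (mod 8), yet 7 ≡ 7 (mod 8), not 6.

Both directions fail.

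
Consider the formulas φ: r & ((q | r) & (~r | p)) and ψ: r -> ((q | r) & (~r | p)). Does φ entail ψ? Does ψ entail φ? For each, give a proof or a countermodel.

Only the forward direction holds.

[⇐] This fails. Under p = F, q = F, r = F, the left side is false but the right side is true.

[⇒] Assume the antecedent. If p is true, r -> ((q | r) & (~r | p)) reduces to true regardless of the other variables. If p is false, the antecedent cannot hold. Either way r -> ((q | r) & (~r | p)) holds.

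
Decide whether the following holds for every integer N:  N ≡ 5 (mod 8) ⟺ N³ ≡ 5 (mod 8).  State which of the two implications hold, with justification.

(⟹) Suppose N ≡ 5 (mod 8). Write N = 8j + 5. Then (8j + 5)³ = 512j³ + 960j² + 600j + 125 = 8(64j³ + 120j² + 75j + 15) + 5, so N³ ≡ 5 (mod 8).

(⟸) Conversely, suppose N³ ≡ 5 (mod 8). The only residue r in {0, …, 7} with r³ ≡ 5 (mod 8) is r = 5, so N ≡ 5 (mod 8).

Both implications hold.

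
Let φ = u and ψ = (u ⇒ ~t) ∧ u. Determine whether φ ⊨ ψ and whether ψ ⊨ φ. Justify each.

(⇒) This fails. Under u = T, t = T, the left side is true but the right side is false.

(⇐) Assume the antecedent. If u is true, u reduces to true regardless of the other variables. If u is false, the antecedent cannot hold. Either way u holds.

Only the converse holds.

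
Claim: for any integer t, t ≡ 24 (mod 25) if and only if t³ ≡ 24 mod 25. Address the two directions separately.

Both directions hold.

(⟹) Suppose t ≡ 24 (mod 25). Write t = 25j + 24. Then (25j + 24)³ = 15625j³ + 45000j² + 43200j + 13824 = 25(625j³ + 1800j² + 1728j + 552) + 24, so t³ ≡ 24 (mod 25).

(⟸) Conversely, suppose t³ ≡ 24 (mod 25). The only residue r in {0, …, 24} with r³ ≡ 24 (mod 25) is r = 24, so t ≡ 24 (mod 25).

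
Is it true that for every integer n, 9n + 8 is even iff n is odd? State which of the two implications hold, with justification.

(⇒) This fails: n = 0 gives 9n + 8 = 8, which is even, but 0 is even, not odd.

(⇐) This also fails: n = 1 is odd, but 9n + 8 = 17 is odd, not even.

Neither direction holds.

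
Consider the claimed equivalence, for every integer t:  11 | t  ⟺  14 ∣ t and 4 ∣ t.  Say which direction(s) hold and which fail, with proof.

Both directions fail.

(⇒) This fails: take t = 11. Certainly 11 ∣ 11, but 14 ∤ 11.

(⇐) This fails: take t = 28. Both 14 ∣ 28 and 4 ∣ 28, yet 28 is not a multiple of 11 (since 28 = 2·11 + 6), so 11 ∤ 28.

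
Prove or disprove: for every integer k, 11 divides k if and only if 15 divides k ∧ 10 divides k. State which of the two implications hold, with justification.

Neither direction holds.

(→) This fails: take k = 11. Certainly 11 ∣ 11, but 15 ∤ 11.

(←) This fails: take k = 30. Both 15 ∣ 30 and 10 ∣ 30, yet 30 is not a multiple of 11 (since 30 = 2·11 + 8), so 11 ∤ 30.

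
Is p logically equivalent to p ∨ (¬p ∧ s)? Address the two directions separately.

[⇐] This fails. Under s = T, p = F, the left side is false but the right side is true.

[⇒] Assume the antecedent. If s is true, p ∨ (¬p ∧ s) reduces to true regardless of the other variables. If s is false, the antecedent forces (s = F, p = T), and p ∨ (¬p ∧ s) holds there. Either way p ∨ (¬p ∧ s) holds.

The forward direction holds; the converse fails.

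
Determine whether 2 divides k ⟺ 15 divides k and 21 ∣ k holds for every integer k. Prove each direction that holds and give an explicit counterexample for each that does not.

Neither implication holds.

(⟹) This fails: take k = 2. Certainly 2 ∣ 2, but 15 ∤ 2.

(⟸) This fails: take k = 105. Both 15 ∣ 105 and 21 ∣ 105, yet 105 is not a multiple of 2 (since 105 = 52·2 + 1), so 2 ∤ 105.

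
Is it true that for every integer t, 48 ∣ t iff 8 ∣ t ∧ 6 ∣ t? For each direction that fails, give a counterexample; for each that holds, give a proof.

Only the forward implication holds.

Converse. This fails: take t = 24. Both 8 ∣ 24 and 6 ∣ 24, yet 24 is not a multiple of 48 (since 24 = 0·48 + 24), so 48 ∤ 24.

Forward direction. If 48 ∣ t, write t = 48q. Since 48 = 6·8, t = 8·(6q), so 8 ∣ t; and since 48 = 8·6, t = 6·(8q), so 6 ∣ t.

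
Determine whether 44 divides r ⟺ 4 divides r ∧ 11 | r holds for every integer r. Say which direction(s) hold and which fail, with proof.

(⟹) If 44 ∣ r, write r = 44q. Since 44 = 11·4, r = 4·(11q), so 4 ∣ r; and since 44 = 4·11, r = 11·(4q), so 11 ∣ r.

(⟸) Suppose 4 ∣ r and 11 ∣ r. Any common multiple of 4 and 11 is a multiple of their lcm; here gcd(4, 11) = 1, so lcm(4, 11) = 4·11 = 44, so 44 ∣ r.

Both directions hold.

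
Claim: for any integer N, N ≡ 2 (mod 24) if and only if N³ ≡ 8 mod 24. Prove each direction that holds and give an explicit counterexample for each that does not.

[⇒] Suppose N ≡ 2 (mod 24). Write N = 24j + 2. Then (24j + 2)³ = 13824j³ + 3456j² + 288j + 8 = 24(576j³ + 144j² + 12j) + 8, so N³ ≡ 8 (mod 24).

[⇐] This fails: take N = 8. Then 8³ = 512 ≡ 8 (mod 24), yet 8 ≡ 8 (mod 24), not 2.

(⇒) holds; (⇐) fails.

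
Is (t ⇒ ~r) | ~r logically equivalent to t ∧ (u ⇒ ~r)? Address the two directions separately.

(⇒) fails and (⇐) fails.

Forward direction. This fails. Under r = F, t = F, u = F, the left side is true but the right side is false.

Converse. This fails. Under r = T, t = T, u = F, the left side is false but the right side is true.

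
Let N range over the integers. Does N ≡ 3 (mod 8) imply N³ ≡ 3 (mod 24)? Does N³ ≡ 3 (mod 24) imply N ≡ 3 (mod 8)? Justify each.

The forward direction fails; the converse holds.

Forward direction. This fails: take N = 11. Then 11 ≡ 3 (mod 8), but 11³ = 1331 ≡ 11 (mod 24), not 3.

Converse. The residues r modulo 24 with r³ ≡ 3 (mod 24) are exactly {3}, and each is ≡ 3 (mod 8).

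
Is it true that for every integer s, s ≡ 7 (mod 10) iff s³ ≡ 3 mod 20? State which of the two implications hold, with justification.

Only the reverse direction holds.

(→) This fails: take s = 17. Then 17 ≡ 7 (mod 10), but 17³ = 4913 ≡ 13 (mod 20), not 3.

(←) Conversely, the residues r modulo 20 with r³ ≡ 3 (mod 20) are exactly {7}, and each is ≡ 7 (mod 10).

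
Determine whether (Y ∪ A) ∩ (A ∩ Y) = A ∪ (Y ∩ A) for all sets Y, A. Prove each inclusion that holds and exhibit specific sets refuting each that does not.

(⊇) This inclusion fails. Take Y = ∅, A = {1}; then 1 ∈ A ∪ (Y ∩ A) but 1 ∉ (Y ∪ A) ∩ (A ∩ Y).

(⊆) Let x ∈ (Y ∪ A) ∩ (A ∩ Y). Then x ∈ Y ∩ A, from which x ∈ A ∪ (Y ∩ A).

(⊆) holds; (⊇) fails.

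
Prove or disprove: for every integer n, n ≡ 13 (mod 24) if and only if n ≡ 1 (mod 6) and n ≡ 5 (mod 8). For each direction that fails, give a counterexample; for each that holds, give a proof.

(⟹) Suppose n ≡ 13 (mod 24); write n = 24j + 13. Since 6 ∣ 24, reducing mod 6 gives n ≡ 13 ≡ 1 (mod 6); since 8 ∣ 24, reducing mod 8 gives n ≡ 13 ≡ 5 (mod 8).

(⟸) Conversely, if n ≡ 1 (mod 6) and n ≡ 5 (mod 8), then by the Chinese remainder theorem n ≡ 13 (mod 24). This is exactly n ≡ 13 (mod 24).

Both directions hold.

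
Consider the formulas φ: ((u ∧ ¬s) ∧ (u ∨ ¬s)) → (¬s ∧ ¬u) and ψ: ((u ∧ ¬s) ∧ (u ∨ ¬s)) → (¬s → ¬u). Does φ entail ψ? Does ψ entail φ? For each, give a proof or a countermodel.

(⟹) Assume the antecedent. If s is true, the consequent reduces to true regardless of the other variables. If s is false, the antecedent forces (s = F, u = F), and the consequent holds there. Either way the consequent holds.

(⟸) Assume the antecedent. If s is true, the consequent reduces to true regardless of the other variables. If s is false, the antecedent forces (s = F, u = F), and the consequent holds there. Either way the consequent holds.

The biconditional holds.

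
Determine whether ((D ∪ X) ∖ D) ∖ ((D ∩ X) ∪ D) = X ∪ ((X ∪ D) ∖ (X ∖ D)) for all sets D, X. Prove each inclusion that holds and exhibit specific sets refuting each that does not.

Forward inclusion. Let x ∈ ((D ∪ X) ∖ D) ∖ ((D ∩ X) ∪ D). Then x ∈ X and x ∉ D, from which x ∈ X ∪ ((X ∪ D) ∖ (X ∖ D)).

Reverse inclusion. This inclusion fails. Take D = {1}, X = ∅; then 1 ∈ X ∪ ((X ∪ D) ∖ (X ∖ D)) but 1 ∉ ((D ∪ X) ∖ D) ∖ ((D ∩ X) ∪ D).

The sets are not equal: only the forward inclusion holds.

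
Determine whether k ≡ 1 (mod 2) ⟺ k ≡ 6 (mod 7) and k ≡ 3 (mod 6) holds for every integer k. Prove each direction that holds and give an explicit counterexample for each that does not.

(←) If k ≡ 6 (mod 7) and k ≡ 3 (mod 6), then by the Chinese remainder theorem k ≡ 27 (mod 42). Since 27 ≡ 1 (mod 2) and 2 ∣ 42, we get k ≡ 1 (mod 2).

(→) This fails: k = 1 gives 1 ≡ 1 (mod 2) but 1 ≡ 1 (mod 7), so the conjunction on the right does not hold.

Only the reverse direction holds.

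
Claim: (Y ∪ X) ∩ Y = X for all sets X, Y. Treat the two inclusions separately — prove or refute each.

(⟹) This inclusion fails. Take X = ∅, Y = {1}; then 1 ∈ (Y ∪ X) ∩ Y but 1 ∉ X.

(⟸) This inclusion fails. Take X = {1}, Y = ∅; then 1 ∈ X but 1 ∉ (Y ∪ X) ∩ Y.

Neither inclusion holds.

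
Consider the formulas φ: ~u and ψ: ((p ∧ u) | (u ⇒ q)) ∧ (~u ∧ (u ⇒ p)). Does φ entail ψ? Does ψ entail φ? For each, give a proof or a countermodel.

(⟹) Assume the antecedent. If q is true, the antecedent forces (q = T, p = F, u = F) or (q = T, p = T, u = F), and the consequent holds there. If q is false, the antecedent forces (q = F, p = F, u = F) or (q = F, p = T, u = F), and the consequent holds there. Either way the consequent holds.

(⟸) Assume the antecedent. If q is true, the antecedent forces (q = T, p = F, u = F) or (q = T, p = T, u = F), and ~u holds there. If q is false, the antecedent forces (q = F, p = F, u = F) or (q = F, p = T, u = F), and ~u holds there. Either way ~u holds.

Both directions hold; the statement is true.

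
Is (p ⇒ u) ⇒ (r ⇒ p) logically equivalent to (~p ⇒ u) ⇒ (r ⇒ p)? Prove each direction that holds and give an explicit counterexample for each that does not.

Forward direction. Assume the antecedent. If p is true, (~p ⇒ u) ⇒ (r ⇒ p) reduces to true regardless of the other variables. If p is false, the antecedent forces (p = F, r = F, u = F) or (p = F, r = F, u = T), and (~p ⇒ u) ⇒ (r ⇒ p) holds there. Either way (~p ⇒ u) ⇒ (r ⇒ p) holds.

Converse. This fails. Under p = F, r = T, u = F, the left side is false but the right side is true.

Not equivalent: only (⇒) holds.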